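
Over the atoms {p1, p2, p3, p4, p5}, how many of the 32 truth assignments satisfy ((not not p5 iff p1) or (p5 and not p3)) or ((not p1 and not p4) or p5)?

24

Initial set: {T (((not not p5 iff p1) or (p5 and not p3)) or ((not p1 and not p4) or p5))}.
T (((not not p5 iff p1) or (p5 and not p3)) or ((not p1 and not p4) or p5)): β-rule — branch into T ((not not p5 iff p1) or (p5 and not p3))  //  T ((not p1 and not p4) or p5).
  branch 1 (add T ((not not p5 iff p1) or (p5 and not p3))):
    T ((not not p5 iff p1) or (p5 and not p3)): β-rule — branch into T (not not p5 iff p1)  //  T (p5 and not p3).
      branch 1.1 (add T (not not p5 iff p1)):
        T (not not p5 iff p1): β-rule — branch into T not not p5, T p1  //  F not not p5, F p1.
          branch 1.1.1 (add T not not p5, T p1):
            T not not p5: drop double negation, giving T p5.
            ○ open, literals {p1=T, p5=T}.
          branch 1.1.2 (add F not not p5, F p1):
            F not not p5: drop double negation, giving F p5.
            ○ open, literals {p1=F, p5=F}.
      branch 1.2 (add T (p5 and not p3)):
        T (p5 and not p3): α-rule — add T p5, T not p3.
        ○ open, literals {p3=F, p5=T}.
  branch 2 (add T ((not p1 and not p4) or p5)):
    T ((not p1 and not p4) or p5): β-rule — branch into T (not p1 and not p4)  //  T p5.
      branch 2.1 (add T (not p1 and not p4)):
        T (not p1 and not p4): α-rule — add T not p1, T not p4.
        ○ open, literals {p1=F, p4=F}.
      branch 2.2 (add T p5):
        ○ open, literals {p5=T}.
0 branches closed, 5 open.
Each open branch fixes some atoms; the unmentioned ones are free. Counting distinct full assignments: branch {p1=T, p5=T} (p2, p3, p4) contributes 8 new; branch {p1=F, p5=F} (p2, p3, p4) contributes 8 new; branch {p3=F, p5=T} (p1, p2, p4) contributes 4 new; branch {p1=F, p4=F} (p2, p3, p5) contributes 2 new; branch {p5=T} (p1, p2, p3, p4) contributes 2 new. Total: 24.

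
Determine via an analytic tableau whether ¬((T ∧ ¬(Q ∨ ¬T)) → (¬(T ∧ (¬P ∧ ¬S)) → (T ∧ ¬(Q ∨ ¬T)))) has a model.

Initial set: {¬((T ∧ ¬(Q ∨ ¬T)) → (¬(T ∧ (¬P ∧ ¬S)) → (T ∧ ¬(Q ∨ ¬T))))}.
¬((T ∧ ¬(Q ∨ ¬T)) → (¬(T ∧ (¬P ∧ ¬S)) → (T ∧ ¬(Q ∨ ¬T)))): α-rule — add (T ∧ ¬(Q ∨ ¬T)), ¬(¬(T ∧ (¬P ∧ ¬S)) → (T ∧ ¬(Q ∨ ¬T))).
(T ∧ ¬(Q ∨ ¬T)): α-rule — add T, ¬(Q ∨ ¬T).
¬(¬(T ∧ (¬P ∧ ¬S)) → (T ∧ ¬(Q ∨ ¬T))): α-rule — add ¬(T ∧ (¬P ∧ ¬S)), ¬(T ∧ ¬(Q ∨ ¬T)).
¬(Q ∨ ¬T): α-rule — add ¬Q, ¬¬T.
¬(T ∧ (¬P ∧ ¬S)): β-rule — branch into ¬T  //  ¬(¬P ∧ ¬S).
  branch 1 (add ¬T):
    × closes — contains both T and ¬T.
  branch 2 (add ¬(¬P ∧ ¬S)):
    ¬(T ∧ ¬(Q ∨ ¬T)): β-rule — branch into ¬T  //  ¬¬(Q ∨ ¬T).
      branch 2.1 (add ¬T):
        × closes — contains both T and ¬T.
      branch 2.2 (add ¬¬(Q ∨ ¬T)):
        ¬(¬P ∧ ¬S): β-rule — branch into ¬¬P  //  ¬¬S.
          branch 2.2.1 (add ¬¬P):
            ¬¬(Q ∨ ¬T): β-rule — branch into Q  //  ¬T.
              branch 2.2.1.1 (add Q):
                × closes — contains both Q and ¬Q.
              branch 2.2.1.2 (add ¬T):
                × closes — contains both T and ¬T.
          branch 2.2.2 (add ¬¬S):
            ¬¬(Q ∨ ¬T): β-rule — branch into Q  //  ¬T.
              branch 2.2.2.1 (add Q):
                × closes — contains both Q and ¬Q.
              branch 2.2.2.2 (add ¬T):
                × closes — contains both T and ¬T.
All 6 branches close.
Every branch closed; the formula is unsatisfiable.

Unsatisfiable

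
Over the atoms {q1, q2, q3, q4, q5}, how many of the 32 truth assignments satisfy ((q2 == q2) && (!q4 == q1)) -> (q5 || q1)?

Initial set: {T (((q2 == q2) && (!q4 == q1)) -> (q5 || q1))}.
T (((q2 == q2) && (!q4 == q1)) -> (q5 || q1)): β-rule — branch into F ((q2 == q2) && (!q4 == q1))  //  T (q5 || q1).
  branch 1 (add F ((q2 == q2) && (!q4 == q1))):
    F ((q2 == q2) && (!q4 == q1)): β-rule — branch into F (q2 == q2)  //  F (!q4 == q1).
      branch 1.1 (add F (q2 == q2)):
        F (q2 == q2): β-rule — branch into T q2, F q2  //  F q2, T q2.
          branch 1.1.1 (add T q2, F q2):
            × closes — contains both q2 and !q2.
          branch 1.1.2 (add F q2, T q2):
            × closes — contains both q2 and !q2.
      branch 1.2 (add F (!q4 == q1)):
        F (!q4 == q1): β-rule — branch into T !q4, F q1  //  F !q4, T q1.
          branch 1.2.1 (add T !q4, F q1):
            ○ open, literals {q1=F, q4=F}.
          branch 1.2.2 (add F !q4, T q1):
            ○ open, literals {q1=T, q4=T}.
  branch 2 (add T (q5 || q1)):
    T (q5 || q1): β-rule — branch into T q5  //  T q1.
      branch 2.1 (add T q5):
        ○ open, literals {q5=T}.
      branch 2.2 (add T q1):
        ○ open, literals {q1=T}.
2 branches closed, 4 open.
Each open branch fixes some atoms; the unmentioned ones are free. Counting distinct full assignments: branch {q1=F, q4=F} (q2, q3, q5) contributes 8 new; branch {q1=T, q4=T} (q2, q3, q5) contributes 8 new; branch {q5=T} (q1, q2, q3, q4) contributes 8 new; branch {q1=T} (q2, q3, q4, q5) contributes 4 new. Total: 28.

28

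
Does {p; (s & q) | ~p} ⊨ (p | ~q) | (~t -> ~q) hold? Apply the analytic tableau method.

Yes

Initial set: {p; ((s & q) | ~p); ~((p | ~q) | (~t -> ~q))}.
~((p | ~q) | (~t -> ~q)): α-rule — add ~(p | ~q), ~(~t -> ~q).
~(p | ~q): α-rule — add ~p, ~~q.
× closes — contains both p and ~p.
All 1 branch closes.
Every branch closed, so the premises entail the conclusion.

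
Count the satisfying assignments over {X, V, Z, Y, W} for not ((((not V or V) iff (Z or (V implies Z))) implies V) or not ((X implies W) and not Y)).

Initial set: {not ((((not V or V) iff (Z or (V implies Z))) implies V) or not ((X implies W) and not Y))}.
not ((((not V or V) iff (Z or (V implies Z))) implies V) or not ((X implies W) and not Y)): α-rule — add not (((not V or V) iff (Z or (V implies Z))) implies V), not not ((X implies W) and not Y).
not (((not V or V) iff (Z or (V implies Z))) implies V): α-rule — add ((not V or V) iff (Z or (V implies Z))), not V.
not not ((X implies W) and not Y): α-rule — add (X implies W), not Y.
((not V or V) iff (Z or (V implies Z))): β-rule — branch into (not V or V), (Z or (V implies Z))  //  not (not V or V), not (Z or (V implies Z)).
  branch 1 (add (not V or V), (Z or (V implies Z))):
    (X implies W): β-rule — branch into not X  //  W.
      branch 1.1 (add not X):
        (not V or V): β-rule — branch into not V  //  V.
          branch 1.1.1 (add not V):
            (Z or (V implies Z)): β-rule — branch into Z  //  (V implies Z).
              branch 1.1.1.1 (add Z):
                ○ open, literals {V=0, X=0, Y=0, Z=1}.
              branch 1.1.1.2 (add (V implies Z)):
                (V implies Z): β-rule — branch into not V  //  Z.
                  branch 1.1.1.2.1 (add not V):
                    ○ open, literals {V=0, X=0, Y=0}.
                  branch 1.1.1.2.2 (add Z):
                    ○ open, literals {V=0, X=0, Y=0, Z=1}.
          branch 1.1.2 (add V):
            × closes — contains both V and not V.
      branch 1.2 (add W):
        (not V or V): β-rule — branch into not V  //  V.
          branch 1.2.1 (add not V):
            (Z or (V implies Z)): β-rule — branch into Z  //  (V implies Z).
              branch 1.2.1.1 (add Z):
                ○ open, literals {V=0, W=1, Y=0, Z=1}.
              branch 1.2.1.2 (add (V implies Z)):
                (V implies Z): β-rule — branch into not V  //  Z.
                  branch 1.2.1.2.1 (add not V):
                    ○ open, literals {V=0, W=1, Y=0}.
                  branch 1.2.1.2.2 (add Z):
                    ○ open, literals {V=0, W=1, Y=0, Z=1}.
          branch 1.2.2 (add V):
            × closes — contains both V and not V.
  branch 2 (add not (not V or V), not (Z or (V implies Z))):
    not (not V or V): α-rule — add not not V, not V.
    × closes — contains both V and not V.
3 branches closed, 6 open.
Each open branch fixes some atoms; the unmentioned ones are free. Counting distinct full assignments: branch {V=0, X=0, Y=0, Z=1} (W) contributes 2 new; branch {V=0, X=0, Y=0} (Z, W) contributes 2 new; branch {V=0, X=0, Y=0, Z=1} (W) contributes 0 new; branch {V=0, W=1, Y=0, Z=1} (X) contributes 1 new; branch {V=0, W=1, Y=0} (X, Z) contributes 1 new; branch {V=0, W=1, Y=0, Z=1} (X) contributes 0 new. Total: 6.

6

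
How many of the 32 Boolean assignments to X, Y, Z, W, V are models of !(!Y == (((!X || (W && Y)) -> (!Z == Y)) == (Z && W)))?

10

Initial set: {!(!Y == (((!X || (W && Y)) -> (!Z == Y)) == (Z && W)))}.
!(!Y == (((!X || (W && Y)) -> (!Z == Y)) == (Z && W))): β-rule — branch into !Y, !(((!X || (W && Y)) -> (!Z == Y)) == (Z && W))  //  !!Y, (((!X || (W && Y)) -> (!Z == Y)) == (Z && W)).
  branch 1 (add !Y, !(((!X || (W && Y)) -> (!Z == Y)) == (Z && W))):
    !(((!X || (W && Y)) -> (!Z == Y)) == (Z && W)): β-rule — branch into ((!X || (W && Y)) -> (!Z == Y)), !(Z && W)  //  !((!X || (W && Y)) -> (!Z == Y)), (Z && W).
      branch 1.1 (add ((!X || (W && Y)) -> (!Z == Y)), !(Z && W)):
        ((!X || (W && Y)) -> (!Z == Y)): β-rule — branch into !(!X || (W && Y))  //  (!Z == Y).
          branch 1.1.1 (add !(!X || (W && Y))):
            !(!X || (W && Y)): α-rule — add !!X, !(W && Y).
            !(Z && W): β-rule — branch into !Z  //  !W.
              branch 1.1.1.1 (add !Z):
                !(W && Y): β-rule — branch into !W  //  !Y.
                  branch 1.1.1.1.1 (add !W):
                    ○ open, literals {W=0, X=1, Y=0, Z=0}.
                  branch 1.1.1.1.2 (add !Y):
                    ○ open, literals {X=1, Y=0, Z=0}.
              branch 1.1.1.2 (add !W):
                !(W && Y): β-rule — branch into !W  //  !Y.
                  branch 1.1.1.2.1 (add !W):
                    ○ open, literals {W=0, X=1, Y=0}.
                  branch 1.1.1.2.2 (add !Y):
                    ○ open, literals {W=0, X=1, Y=0}.
          branch 1.1.2 (add (!Z == Y)):
            !(Z && W): β-rule — branch into !Z  //  !W.
              branch 1.1.2.1 (add !Z):
                (!Z == Y): β-rule — branch into !Z, Y  //  !!Z, !Y.
                  branch 1.1.2.1.1 (add !Z, Y):
                    × closes — contains both Y and !Y.
                  branch 1.1.2.1.2 (add !!Z, !Y):
                    × closes — contains both Z and !Z.
              branch 1.1.2.2 (add !W):
                (!Z == Y): β-rule — branch into !Z, Y  //  !!Z, !Y.
                  branch 1.1.2.2.1 (add !Z, Y):
                    × closes — contains both Y and !Y.
                  branch 1.1.2.2.2 (add !!Z, !Y):
                    ○ open, literals {W=0, Y=0, Z=1}.
      branch 1.2 (add !((!X || (W && Y)) -> (!Z == Y)), (Z && W)):
        !((!X || (W && Y)) -> (!Z == Y)): α-rule — add (!X || (W && Y)), !(!Z == Y).
        (Z && W): α-rule — add Z, W.
        (!X || (W && Y)): β-rule — branch into !X  //  (W && Y).
          branch 1.2.1 (add !X):
            !(!Z == Y): β-rule — branch into !Z, !Y  //  !!Z, Y.
              branch 1.2.1.1 (add !Z, !Y):
                × closes — contains both Z and !Z.
              branch 1.2.1.2 (add !!Z, Y):
                × closes — contains both Y and !Y.
          branch 1.2.2 (add (W && Y)):
            (W && Y): α-rule — add W, Y.
            × closes — contains both Y and !Y.
  branch 2 (add !!Y, (((!X || (W && Y)) -> (!Z == Y)) == (Z && W))):
    (((!X || (W && Y)) -> (!Z == Y)) == (Z && W)): β-rule — branch into ((!X || (W && Y)) -> (!Z == Y)), (Z && W)  //  !((!X || (W && Y)) -> (!Z == Y)), !(Z && W).
      branch 2.1 (add ((!X || (W && Y)) -> (!Z == Y)), (Z && W)):
        (Z && W): α-rule — add Z, W.
        ((!X || (W && Y)) -> (!Z == Y)): β-rule — branch into !(!X || (W && Y))  //  (!Z == Y).
          branch 2.1.1 (add !(!X || (W && Y))):
            !(!X || (W && Y)): α-rule — add !!X, !(W && Y).
            !(W && Y): β-rule — branch into !W  //  !Y.
              branch 2.1.1.1 (add !W):
                × closes — contains both W and !W.
              branch 2.1.1.2 (add !Y):
                × closes — contains both Y and !Y.
          branch 2.1.2 (add (!Z == Y)):
            (!Z == Y): β-rule — branch into !Z, Y  //  !!Z, !Y.
              branch 2.1.2.1 (add !Z, Y):
                × closes — contains both Z and !Z.
              branch 2.1.2.2 (add !!Z, !Y):
                × closes — contains both Y and !Y.
      branch 2.2 (add !((!X || (W && Y)) -> (!Z == Y)), !(Z && W)):
        !((!X || (W && Y)) -> (!Z == Y)): α-rule — add (!X || (W && Y)), !(!Z == Y).
        !(Z && W): β-rule — branch into !Z  //  !W.
          branch 2.2.1 (add !Z):
            (!X || (W && Y)): β-rule — branch into !X  //  (W && Y).
              branch 2.2.1.1 (add !X):
                !(!Z == Y): β-rule — branch into !Z, !Y  //  !!Z, Y.
                  branch 2.2.1.1.1 (add !Z, !Y):
                    × closes — contains both Y and !Y.
                  branch 2.2.1.1.2 (add !!Z, Y):
                    × closes — contains both Z and !Z.
              branch 2.2.1.2 (add (W && Y)):
                (W && Y): α-rule — add W, Y.
                !(!Z == Y): β-rule — branch into !Z, !Y  //  !!Z, Y.
                  branch 2.2.1.2.1 (add !Z, !Y):
                    × closes — contains both Y and !Y.
                  branch 2.2.1.2.2 (add !!Z, Y):
                    × closes — contains both Z and !Z.
          branch 2.2.2 (add !W):
            (!X || (W && Y)): β-rule — branch into !X  //  (W && Y).
              branch 2.2.2.1 (add !X):
                !(!Z == Y): β-rule — branch into !Z, !Y  //  !!Z, Y.
                  branch 2.2.2.1.1 (add !Z, !Y):
                    × closes — contains both Y and !Y.
                  branch 2.2.2.1.2 (add !!Z, Y):
                    ○ open, literals {W=0, X=0, Y=1, Z=1}.
              branch 2.2.2.2 (add (W && Y)):
                (W && Y): α-rule — add W, Y.
                × closes — contains both W and !W.
16 branches closed, 6 open.
Each open branch fixes some atoms; the unmentioned ones are free. Counting distinct full assignments: branch {W=0, X=1, Y=0, Z=0} (V) contributes 2 new; branch {X=1, Y=0, Z=0} (W, V) contributes 2 new; branch {W=0, X=1, Y=0} (Z, V) contributes 2 new; branch {W=0, X=1, Y=0} (Z, V) contributes 0 new; branch {W=0, Y=0, Z=1} (X, V) contributes 2 new; branch {W=0, X=0, Y=1, Z=1} (V) contributes 2 new. Total: 10.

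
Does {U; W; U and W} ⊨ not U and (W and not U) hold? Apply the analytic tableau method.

No

Initial set: {U; W; (U and W); not (not U and (W and not U))}.
(U and W): α-rule — add U, W.
not (not U and (W and not U)): β-rule — branch into not not U  //  not (W and not U).
  branch 1 (add not not U):
    ○ open, literals {U=1, W=1}.
  branch 2 (add not (W and not U)):
    not (W and not U): β-rule — branch into not W  //  not not U.
      branch 2.1 (add not W):
        × closes — contains both W and not W.
      branch 2.2 (add not not U):
        ○ open, literals {U=1, W=1}.
1 branch closed, 2 open.
An open branch gives a countermodel: U=1, W=1 (unmentioned atoms arbitrary); the premises hold there but the conclusion fails.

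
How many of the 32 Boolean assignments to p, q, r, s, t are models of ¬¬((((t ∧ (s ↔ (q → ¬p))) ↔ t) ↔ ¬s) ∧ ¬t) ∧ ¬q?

Initial set: {(¬¬((((t ∧ (s ↔ (q → ¬p))) ↔ t) ↔ ¬s) ∧ ¬t) ∧ ¬q)}.
(¬¬((((t ∧ (s ↔ (q → ¬p))) ↔ t) ↔ ¬s) ∧ ¬t) ∧ ¬q): α-rule — add ¬¬((((t ∧ (s ↔ (q → ¬p))) ↔ t) ↔ ¬s) ∧ ¬t), ¬q.
¬¬((((t ∧ (s ↔ (q → ¬p))) ↔ t) ↔ ¬s) ∧ ¬t): drop double negation, giving ((((t ∧ (s ↔ (q → ¬p))) ↔ t) ↔ ¬s) ∧ ¬t).
((((t ∧ (s ↔ (q → ¬p))) ↔ t) ↔ ¬s) ∧ ¬t): α-rule — add (((t ∧ (s ↔ (q → ¬p))) ↔ t) ↔ ¬s), ¬t.
(((t ∧ (s ↔ (q → ¬p))) ↔ t) ↔ ¬s): β-rule — branch into ((t ∧ (s ↔ (q → ¬p))) ↔ t), ¬s  //  ¬((t ∧ (s ↔ (q → ¬p))) ↔ t), ¬¬s.
  branch 1 (add ((t ∧ (s ↔ (q → ¬p))) ↔ t), ¬s):
    ((t ∧ (s ↔ (q → ¬p))) ↔ t): β-rule — branch into (t ∧ (s ↔ (q → ¬p))), t  //  ¬(t ∧ (s ↔ (q → ¬p))), ¬t.
      branch 1.1 (add (t ∧ (s ↔ (q → ¬p))), t):
        × closes — contains both t and ¬t.
      branch 1.2 (add ¬(t ∧ (s ↔ (q → ¬p))), ¬t):
        ¬(t ∧ (s ↔ (q → ¬p))): β-rule — branch into ¬t  //  ¬(s ↔ (q → ¬p)).
          branch 1.2.1 (add ¬t):
            ○ open, literals {q=0, s=0, t=0}.
          branch 1.2.2 (add ¬(s ↔ (q → ¬p))):
            ¬(s ↔ (q → ¬p)): β-rule — branch into s, ¬(q → ¬p)  //  ¬s, (q → ¬p).
              branch 1.2.2.1 (add s, ¬(q → ¬p)):
                × closes — contains both s and ¬s.
              branch 1.2.2.2 (add ¬s, (q → ¬p)):
                (q → ¬p): β-rule — branch into ¬q  //  ¬p.
                  branch 1.2.2.2.1 (add ¬q):
                    ○ open, literals {q=0, s=0, t=0}.
                  branch 1.2.2.2.2 (add ¬p):
                    ○ open, literals {p=0, q=0, s=0, t=0}.
  branch 2 (add ¬((t ∧ (s ↔ (q → ¬p))) ↔ t), ¬¬s):
    ¬((t ∧ (s ↔ (q → ¬p))) ↔ t): β-rule — branch into (t ∧ (s ↔ (q → ¬p))), ¬t  //  ¬(t ∧ (s ↔ (q → ¬p))), t.
      branch 2.1 (add (t ∧ (s ↔ (q → ¬p))), ¬t):
        (t ∧ (s ↔ (q → ¬p))): α-rule — add t, (s ↔ (q → ¬p)).
        × closes — contains both t and ¬t.
      branch 2.2 (add ¬(t ∧ (s ↔ (q → ¬p))), t):
        × closes — contains both t and ¬t.
4 branches closed, 3 open.
Each open branch fixes some atoms; the unmentioned ones are free. Counting distinct full assignments: branch {q=0, s=0, t=0} (p, r) contributes 4 new; branch {q=0, s=0, t=0} (p, r) contributes 0 new; branch {p=0, q=0, s=0, t=0} (r) contributes 0 new. Total: 4.

4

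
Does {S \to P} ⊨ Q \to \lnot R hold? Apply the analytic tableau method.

Initial set: {(S \to P); \lnot (Q \to \lnot R)}.
\lnot (Q \to \lnot R): α-rule — add Q, \lnot \lnot R.
(S \to P): β-rule — branch into \lnot S  //  P.
  branch 1 (add \lnot S):
    ○ open, literals {Q=T, R=T, S=F}.
  branch 2 (add P):
    ○ open, literals {P=T, Q=T, R=T}.
0 branches closed, 2 open.
An open branch gives a countermodel: Q=T, R=T, S=F (unmentioned atoms arbitrary); the premises hold there but the conclusion fails.

No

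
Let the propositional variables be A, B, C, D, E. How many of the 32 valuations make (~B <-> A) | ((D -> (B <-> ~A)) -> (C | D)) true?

Initial set: {((~B <-> A) | ((D -> (B <-> ~A)) -> (C | D)))}.
((~B <-> A) | ((D -> (B <-> ~A)) -> (C | D))): β-rule — branch into (~B <-> A)  //  ((D -> (B <-> ~A)) -> (C | D)).
  branch 1 (add (~B <-> A)):
    (~B <-> A): β-rule — branch into ~B, A  //  ~~B, ~A.
      branch 1.1 (add ~B, A):
        ○ open, literals {A=T, B=F}.
      branch 1.2 (add ~~B, ~A):
        ○ open, literals {A=F, B=T}.
  branch 2 (add ((D -> (B <-> ~A)) -> (C | D))):
    ((D -> (B <-> ~A)) -> (C | D)): β-rule — branch into ~(D -> (B <-> ~A))  //  (C | D).
      branch 2.1 (add ~(D -> (B <-> ~A))):
        ~(D -> (B <-> ~A)): α-rule — add D, ~(B <-> ~A).
        ~(B <-> ~A): β-rule — branch into B, ~~A  //  ~B, ~A.
          branch 2.1.1 (add B, ~~A):
            ○ open, literals {A=T, B=T, D=T}.
          branch 2.1.2 (add ~B, ~A):
            ○ open, literals {A=F, B=F, D=T}.
      branch 2.2 (add (C | D)):
        (C | D): β-rule — branch into C  //  D.
          branch 2.2.1 (add C):
            ○ open, literals {C=T}.
          branch 2.2.2 (add D):
            ○ open, literals {D=T}.
0 branches closed, 6 open.
Each open branch fixes some atoms; the unmentioned ones are free. Counting distinct full assignments: branch {A=T, B=F} (C, D, E) contributes 8 new; branch {A=F, B=T} (C, D, E) contributes 8 new; branch {A=T, B=T, D=T} (C, E) contributes 4 new; branch {A=F, B=F, D=T} (C, E) contributes 4 new; branch {C=T} (A, B, D, E) contributes 4 new; branch {D=T} (A, B, C, E) contributes 0 new. Total: 28.

28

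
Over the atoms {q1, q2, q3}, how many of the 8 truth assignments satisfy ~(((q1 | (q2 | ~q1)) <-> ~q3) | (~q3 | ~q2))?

2

Initial set: {T ~(((q1 | (q2 | ~q1)) <-> ~q3) | (~q3 | ~q2))}.
T ~(((q1 | (q2 | ~q1)) <-> ~q3) | (~q3 | ~q2)): α-rule — add F ((q1 | (q2 | ~q1)) <-> ~q3), F (~q3 | ~q2).
F (~q3 | ~q2): α-rule — add F ~q3, F ~q2.
F ((q1 | (q2 | ~q1)) <-> ~q3): β-rule — branch into T (q1 | (q2 | ~q1)), F ~q3  //  F (q1 | (q2 | ~q1)), T ~q3.
  branch 1 (add T (q1 | (q2 | ~q1)), F ~q3):
    T (q1 | (q2 | ~q1)): β-rule — branch into T q1  //  T (q2 | ~q1).
      branch 1.1 (add T q1):
        ○ open, literals {q1=true, q2=true, q3=true}.
      branch 1.2 (add T (q2 | ~q1)):
        T (q2 | ~q1): β-rule — branch into T q2  //  T ~q1.
          branch 1.2.1 (add T q2):
            ○ open, literals {q2=true, q3=true}.
          branch 1.2.2 (add T ~q1):
            ○ open, literals {q1=false, q2=true, q3=true}.
  branch 2 (add F (q1 | (q2 | ~q1)), T ~q3):
    × closes — contains both q3 and ~q3.
1 branch closed, 3 open.
Each open branch fixes some atoms; the unmentioned ones are free. Counting distinct full assignments: branch {q1=true, q2=true, q3=true} (none free) contributes 1 new; branch {q2=true, q3=true} (q1) contributes 1 new; branch {q1=false, q2=true, q3=true} (none free) contributes 0 new. Total: 2.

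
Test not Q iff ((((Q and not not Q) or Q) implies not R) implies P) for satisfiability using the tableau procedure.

Initial set: {(not Q iff ((((Q and not not Q) or Q) implies not R) implies P))}.
(not Q iff ((((Q and not not Q) or Q) implies not R) implies P)): β-rule — branch into not Q, ((((Q and not not Q) or Q) implies not R) implies P)  //  not not Q, not ((((Q and not not Q) or Q) implies not R) implies P).
  branch 1 (add not Q, ((((Q and not not Q) or Q) implies not R) implies P)):
    ((((Q and not not Q) or Q) implies not R) implies P): β-rule — branch into not (((Q and not not Q) or Q) implies not R)  //  P.
      branch 1.1 (add not (((Q and not not Q) or Q) implies not R)):
        not (((Q and not not Q) or Q) implies not R): α-rule — add ((Q and not not Q) or Q), not not R.
        ((Q and not not Q) or Q): β-rule — branch into (Q and not not Q)  //  Q.
          branch 1.1.1 (add (Q and not not Q)):
            (Q and not not Q): α-rule — add Q, not not Q.
            × closes — contains both Q and not Q.
          branch 1.1.2 (add Q):
            × closes — contains both Q and not Q.
      branch 1.2 (add P):
        ○ open, literals {P=T, Q=F}.
  branch 2 (add not not Q, not ((((Q and not not Q) or Q) implies not R) implies P)):
    not ((((Q and not not Q) or Q) implies not R) implies P): α-rule — add (((Q and not not Q) or Q) implies not R), not P.
    (((Q and not not Q) or Q) implies not R): β-rule — branch into not ((Q and not not Q) or Q)  //  not R.
      branch 2.1 (add not ((Q and not not Q) or Q)):
        not ((Q and not not Q) or Q): α-rule — add not (Q and not not Q), not Q.
        × closes — contains both Q and not Q.
      branch 2.2 (add not R):
        ○ open, literals {P=F, Q=T, R=F}.
3 branches closed, 2 open.
An open branch gives a satisfying assignment: P=T, Q=F.

Satisfiable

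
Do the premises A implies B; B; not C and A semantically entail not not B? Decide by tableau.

Initial set: {(A implies B); B; (not C and A); not not not B}.
(not C and A): α-rule — add not C, A.
not not not B: drop double negation, giving not B.
× closes — contains both B and not B.
All 1 branch closes.
Every branch closed, so the premises entail the conclusion.

Yes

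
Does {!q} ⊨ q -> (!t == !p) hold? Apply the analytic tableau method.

Yes

Initial set: {!q; !(q -> (!t == !p))}.
!(q -> (!t == !p)): α-rule — add q, !(!t == !p).
× closes — contains both q and !q.
All 1 branch closes.
Every branch closed, so the premises entail the conclusion.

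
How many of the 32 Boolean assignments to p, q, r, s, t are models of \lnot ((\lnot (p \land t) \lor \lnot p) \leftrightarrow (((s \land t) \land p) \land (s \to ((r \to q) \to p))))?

28

Initial set: {\lnot ((\lnot (p \land t) \lor \lnot p) \leftrightarrow (((s \land t) \land p) \land (s \to ((r \to q) \to p))))}.
\lnot ((\lnot (p \land t) \lor \lnot p) \leftrightarrow (((s \land t) \land p) \land (s \to ((r \to q) \to p)))): β-rule — branch into (\lnot (p \land t) \lor \lnot p), \lnot (((s \land t) \land p) \land (s \to ((r \to q) \to p)))  //  \lnot (\lnot (p \land t) \lor \lnot p), (((s \land t) \land p) \land (s \to ((r \to q) \to p))).
  branch 1 (add (\lnot (p \land t) \lor \lnot p), \lnot (((s \land t) \land p) \land (s \to ((r \to q) \to p)))):
    (\lnot (p \land t) \lor \lnot p): β-rule — branch into \lnot (p \land t)  //  \lnot p.
      branch 1.1 (add \lnot (p \land t)):
        \lnot (((s \land t) \land p) \land (s \to ((r \to q) \to p))): β-rule — branch into \lnot ((s \land t) \land p)  //  \lnot (s \to ((r \to q) \to p)).
          branch 1.1.1 (add \lnot ((s \land t) \land p)):
            \lnot (p \land t): β-rule — branch into \lnot p  //  \lnot t.
              branch 1.1.1.1 (add \lnot p):
                \lnot ((s \land t) \land p): β-rule — branch into \lnot (s \land t)  //  \lnot p.
                  branch 1.1.1.1.1 (add \lnot (s \land t)):
                    \lnot (s \land t): β-rule — branch into \lnot s  //  \lnot t.
                      branch 1.1.1.1.1.1 (add \lnot s):
                        ○ open, literals {p=0, s=0}.
                      branch 1.1.1.1.1.2 (add \lnot t):
                        ○ open, literals {p=0, t=0}.
                  branch 1.1.1.1.2 (add \lnot p):
                    ○ open, literals {p=0}.
              branch 1.1.1.2 (add \lnot t):
                \lnot ((s \land t) \land p): β-rule — branch into \lnot (s \land t)  //  \lnot p.
                  branch 1.1.1.2.1 (add \lnot (s \land t)):
                    \lnot (s \land t): β-rule — branch into \lnot s  //  \lnot t.
                      branch 1.1.1.2.1.1 (add \lnot s):
                        ○ open, literals {s=0, t=0}.
                      branch 1.1.1.2.1.2 (add \lnot t):
                        ○ open, literals {t=0}.
                  branch 1.1.1.2.2 (add \lnot p):
                    ○ open, literals {p=0, t=0}.
          branch 1.1.2 (add \lnot (s \to ((r \to q) \to p))):
            \lnot (s \to ((r \to q) \to p)): α-rule — add s, \lnot ((r \to q) \to p).
            \lnot ((r \to q) \to p): α-rule — add (r \to q), \lnot p.
            \lnot (p \land t): β-rule — branch into \lnot p  //  \lnot t.
              branch 1.1.2.1 (add \lnot p):
                (r \to q): β-rule — branch into \lnot r  //  q.
                  branch 1.1.2.1.1 (add \lnot r):
                    ○ open, literals {p=0, r=0, s=1}.
                  branch 1.1.2.1.2 (add q):
                    ○ open, literals {p=0, q=1, s=1}.
              branch 1.1.2.2 (add \lnot t):
                (r \to q): β-rule — branch into \lnot r  //  q.
                  branch 1.1.2.2.1 (add \lnot r):
                    ○ open, literals {p=0, r=0, s=1, t=0}.
                  branch 1.1.2.2.2 (add q):
                    ○ open, literals {p=0, q=1, s=1, t=0}.
      branch 1.2 (add \lnot p):
        \lnot (((s \land t) \land p) \land (s \to ((r \to q) \to p))): β-rule — branch into \lnot ((s \land t) \land p)  //  \lnot (s \to ((r \to q) \to p)).
          branch 1.2.1 (add \lnot ((s \land t) \land p)):
            \lnot ((s \land t) \land p): β-rule — branch into \lnot (s \land t)  //  \lnot p.
              branch 1.2.1.1 (add \lnot (s \land t)):
                \lnot (s \land t): β-rule — branch into \lnot s  //  \lnot t.
                  branch 1.2.1.1.1 (add \lnot s):
                    ○ open, literals {p=0, s=0}.
                  branch 1.2.1.1.2 (add \lnot t):
                    ○ open, literals {p=0, t=0}.
              branch 1.2.1.2 (add \lnot p):
                ○ open, literals {p=0}.
          branch 1.2.2 (add \lnot (s \to ((r \to q) \to p))):
            \lnot (s \to ((r \to q) \to p)): α-rule — add s, \lnot ((r \to q) \to p).
            \lnot ((r \to q) \to p): α-rule — add (r \to q), \lnot p.
            (r \to q): β-rule — branch into \lnot r  //  q.
              branch 1.2.2.1 (add \lnot r):
                ○ open, literals {p=0, r=0, s=1}.
              branch 1.2.2.2 (add q):
                ○ open, literals {p=0, q=1, s=1}.
  branch 2 (add \lnot (\lnot (p \land t) \lor \lnot p), (((s \land t) \land p) \land (s \to ((r \to q) \to p)))):
    \lnot (\lnot (p \land t) \lor \lnot p): α-rule — add \lnot \lnot (p \land t), \lnot \lnot p.
    (((s \land t) \land p) \land (s \to ((r \to q) \to p))): α-rule — add ((s \land t) \land p), (s \to ((r \to q) \to p)).
    \lnot \lnot (p \land t): α-rule — add p, t.
    ((s \land t) \land p): α-rule — add (s \land t), p.
    (s \land t): α-rule — add s, t.
    (s \to ((r \to q) \to p)): β-rule — branch into \lnot s  //  ((r \to q) \to p).
      branch 2.1 (add \lnot s):
        × closes — contains both s and \lnot s.
      branch 2.2 (add ((r \to q) \to p)):
        ((r \to q) \to p): β-rule — branch into \lnot (r \to q)  //  p.
          branch 2.2.1 (add \lnot (r \to q)):
            \lnot (r \to q): α-rule — add r, \lnot q.
            ○ open, literals {p=1, q=0, r=1, s=1, t=1}.
          branch 2.2.2 (add p):
            ○ open, literals {p=1, s=1, t=1}.
1 branch closed, 17 open.
Each open branch fixes some atoms; the unmentioned ones are free. Counting distinct full assignments: branch {p=0, s=0} (q, r, t) contributes 8 new; branch {p=0, t=0} (q, r, s) contributes 4 new; branch {p=0} (q, r, s, t) contributes 4 new; branch {s=0, t=0} (p, q, r) contributes 4 new; branch {t=0} (p, q, r, s) contributes 4 new; branch {p=0, t=0} (q, r, s) contributes 0 new; branch {p=0, r=0, s=1} (q, t) contributes 0 new; branch {p=0, q=1, s=1} (r, t) contributes 0 new; branch {p=0, r=0, s=1, t=0} (q) contributes 0 new; branch {p=0, q=1, s=1, t=0} (r) contributes 0 new; branch {p=0, s=0} (q, r, t) contributes 0 new; branch {p=0, t=0} (q, r, s) contributes 0 new; branch {p=0} (q, r, s, t) contributes 0 new; branch {p=0, r=0, s=1} (q, t) contributes 0 new; branch {p=0, q=1, s=1} (r, t) contributes 0 new; branch {p=1, q=0, r=1, s=1, t=1} (none free) contributes 1 new; branch {p=1, s=1, t=1} (q, r) contributes 3 new. Total: 28.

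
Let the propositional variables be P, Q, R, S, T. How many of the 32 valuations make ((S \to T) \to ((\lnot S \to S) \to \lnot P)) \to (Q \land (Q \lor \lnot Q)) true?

Initial set: {T (((S \to T) \to ((\lnot S \to S) \to \lnot P)) \to (Q \land (Q \lor \lnot Q)))}.
T (((S \to T) \to ((\lnot S \to S) \to \lnot P)) \to (Q \land (Q \lor \lnot Q))): β-rule — branch into F ((S \to T) \to ((\lnot S \to S) \to \lnot P))  //  T (Q \land (Q \lor \lnot Q)).
  branch 1 (add F ((S \to T) \to ((\lnot S \to S) \to \lnot P))):
    F ((S \to T) \to ((\lnot S \to S) \to \lnot P)): α-rule — add T (S \to T), F ((\lnot S \to S) \to \lnot P).
    F ((\lnot S \to S) \to \lnot P): α-rule — add T (\lnot S \to S), F \lnot P.
    T (S \to T): β-rule — branch into F S  //  T T.
      branch 1.1 (add F S):
        T (\lnot S \to S): β-rule — branch into F \lnot S  //  T S.
          branch 1.1.1 (add F \lnot S):
            × closes — contains both S and \lnot S.
          branch 1.1.2 (add T S):
            × closes — contains both S and \lnot S.
      branch 1.2 (add T T):
        T (\lnot S \to S): β-rule — branch into F \lnot S  //  T S.
          branch 1.2.1 (add F \lnot S):
            ○ open, literals {P=1, S=1, T=1}.
          branch 1.2.2 (add T S):
            ○ open, literals {P=1, S=1, T=1}.
  branch 2 (add T (Q \land (Q \lor \lnot Q))):
    T (Q \land (Q \lor \lnot Q)): α-rule — add T Q, T (Q \lor \lnot Q).
    T (Q \lor \lnot Q): β-rule — branch into T Q  //  T \lnot Q.
      branch 2.1 (add T Q):
        ○ open, literals {Q=1}.
      branch 2.2 (add T \lnot Q):
        × closes — contains both Q and \lnot Q.
3 branches closed, 3 open.
Each open branch fixes some atoms; the unmentioned ones are free. Counting distinct full assignments: branch {P=1, S=1, T=1} (Q, R) contributes 4 new; branch {P=1, S=1, T=1} (Q, R) contributes 0 new; branch {Q=1} (P, R, S, T) contributes 14 new. Total: 18.

18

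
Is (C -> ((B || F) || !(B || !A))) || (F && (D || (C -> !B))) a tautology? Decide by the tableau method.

Assume the negation and expand:
Initial set: {!((C -> ((B || F) || !(B || !A))) || (F && (D || (C -> !B))))}.
!((C -> ((B || F) || !(B || !A))) || (F && (D || (C -> !B)))): α-rule — add !(C -> ((B || F) || !(B || !A))), !(F && (D || (C -> !B))).
!(C -> ((B || F) || !(B || !A))): α-rule — add C, !((B || F) || !(B || !A)).
!((B || F) || !(B || !A)): α-rule — add !(B || F), !!(B || !A).
!(B || F): α-rule — add !B, !F.
!(F && (D || (C -> !B))): β-rule — branch into !F  //  !(D || (C -> !B)).
  branch 1 (add !F):
    !!(B || !A): β-rule — branch into B  //  !A.
      branch 1.1 (add B):
        × closes — contains both B and !B.
      branch 1.2 (add !A):
        ○ open, literals {A=0, B=0, C=1, F=0}.
  branch 2 (add !(D || (C -> !B))):
    !(D || (C -> !B)): α-rule — add !D, !(C -> !B).
    !(C -> !B): α-rule — add C, !!B.
    × closes — contains both B and !B.
2 branches closed, 1 open.
An open branch gives a countermodel: A=0, B=0, C=1, F=0 (unmentioned atoms arbitrary); under it the original formula is false.

Not valid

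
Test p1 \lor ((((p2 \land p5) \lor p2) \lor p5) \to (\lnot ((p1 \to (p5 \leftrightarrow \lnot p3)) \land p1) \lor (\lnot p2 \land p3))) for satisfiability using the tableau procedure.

Satisfiable

Initial set: {(p1 \lor ((((p2 \land p5) \lor p2) \lor p5) \to (\lnot ((p1 \to (p5 \leftrightarrow \lnot p3)) \land p1) \lor (\lnot p2 \land p3))))}.
(p1 \lor ((((p2 \land p5) \lor p2) \lor p5) \to (\lnot ((p1 \to (p5 \leftrightarrow \lnot p3)) \land p1) \lor (\lnot p2 \land p3)))): β-rule — branch into p1  //  ((((p2 \land p5) \lor p2) \lor p5) \to (\lnot ((p1 \to (p5 \leftrightarrow \lnot p3)) \land p1) \lor (\lnot p2 \land p3))).
  branch 1 (add p1):
    ○ open, literals {p1=true}.
  branch 2 (add ((((p2 \land p5) \lor p2) \lor p5) \to (\lnot ((p1 \to (p5 \leftrightarrow \lnot p3)) \land p1) \lor (\lnot p2 \land p3)))):
    ((((p2 \land p5) \lor p2) \lor p5) \to (\lnot ((p1 \to (p5 \leftrightarrow \lnot p3)) \land p1) \lor (\lnot p2 \land p3))): β-rule — branch into \lnot (((p2 \land p5) \lor p2) \lor p5)  //  (\lnot ((p1 \to (p5 \leftrightarrow \lnot p3)) \land p1) \lor (\lnot p2 \land p3)).
      branch 2.1 (add \lnot (((p2 \land p5) \lor p2) \lor p5)):
        \lnot (((p2 \land p5) \lor p2) \lor p5): α-rule — add \lnot ((p2 \land p5) \lor p2), \lnot p5.
        \lnot ((p2 \land p5) \lor p2): α-rule — add \lnot (p2 \land p5), \lnot p2.
        \lnot (p2 \land p5): β-rule — branch into \lnot p2  //  \lnot p5.
          branch 2.1.1 (add \lnot p2):
            ○ open, literals {p2=false, p5=false}.
          branch 2.1.2 (add \lnot p5):
            ○ open, literals {p2=false, p5=false}.
      branch 2.2 (add (\lnot ((p1 \to (p5 \leftrightarrow \lnot p3)) \land p1) \lor (\lnot p2 \land p3))):
        (\lnot ((p1 \to (p5 \leftrightarrow \lnot p3)) \land p1) \lor (\lnot p2 \land p3)): β-rule — branch into \lnot ((p1 \to (p5 \leftrightarrow \lnot p3)) \land p1)  //  (\lnot p2 \land p3).
          branch 2.2.1 (add \lnot ((p1 \to (p5 \leftrightarrow \lnot p3)) \land p1)):
            \lnot ((p1 \to (p5 \leftrightarrow \lnot p3)) \land p1): β-rule — branch into \lnot (p1 \to (p5 \leftrightarrow \lnot p3))  //  \lnot p1.
              branch 2.2.1.1 (add \lnot (p1 \to (p5 \leftrightarrow \lnot p3))):
                \lnot (p1 \to (p5 \leftrightarrow \lnot p3)): α-rule — add p1, \lnot (p5 \leftrightarrow \lnot p3).
                \lnot (p5 \leftrightarrow \lnot p3): β-rule — branch into p5, \lnot \lnot p3  //  \lnot p5, \lnot p3.
                  branch 2.2.1.1.1 (add p5, \lnot \lnot p3):
                    ○ open, literals {p1=true, p3=true, p5=true}.
                  branch 2.2.1.1.2 (add \lnot p5, \lnot p3):
                    ○ open, literals {p1=true, p3=false, p5=false}.
              branch 2.2.1.2 (add \lnot p1):
                ○ open, literals {p1=false}.
          branch 2.2.2 (add (\lnot p2 \land p3)):
            (\lnot p2 \land p3): α-rule — add \lnot p2, p3.
            ○ open, literals {p2=false, p3=true}.
0 branches closed, 7 open.
An open branch gives a satisfying assignment: p1=true.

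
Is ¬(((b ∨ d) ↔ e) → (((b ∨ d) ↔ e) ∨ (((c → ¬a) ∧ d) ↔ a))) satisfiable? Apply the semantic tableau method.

Initial set: {¬(((b ∨ d) ↔ e) → (((b ∨ d) ↔ e) ∨ (((c → ¬a) ∧ d) ↔ a)))}.
¬(((b ∨ d) ↔ e) → (((b ∨ d) ↔ e) ∨ (((c → ¬a) ∧ d) ↔ a))): α-rule — add ((b ∨ d) ↔ e), ¬(((b ∨ d) ↔ e) ∨ (((c → ¬a) ∧ d) ↔ a)).
¬(((b ∨ d) ↔ e) ∨ (((c → ¬a) ∧ d) ↔ a)): α-rule — add ¬((b ∨ d) ↔ e), ¬(((c → ¬a) ∧ d) ↔ a).
((b ∨ d) ↔ e): β-rule — branch into (b ∨ d), e  //  ¬(b ∨ d), ¬e.
  branch 1 (add (b ∨ d), e):
    ¬((b ∨ d) ↔ e): β-rule — branch into (b ∨ d), ¬e  //  ¬(b ∨ d), e.
      branch 1.1 (add (b ∨ d), ¬e):
        × closes — contains both e and ¬e.
      branch 1.2 (add ¬(b ∨ d), e):
        ¬(b ∨ d): α-rule — add ¬b, ¬d.
        ¬(((c → ¬a) ∧ d) ↔ a): β-rule — branch into ((c → ¬a) ∧ d), ¬a  //  ¬((c → ¬a) ∧ d), a.
          branch 1.2.1 (add ((c → ¬a) ∧ d), ¬a):
            ((c → ¬a) ∧ d): α-rule — add (c → ¬a), d.
            × closes — contains both d and ¬d.
          branch 1.2.2 (add ¬((c → ¬a) ∧ d), a):
            (b ∨ d): β-rule — branch into b  //  d.
              branch 1.2.2.1 (add b):
                × closes — contains both b and ¬b.
              branch 1.2.2.2 (add d):
                × closes — contains both d and ¬d.
  branch 2 (add ¬(b ∨ d), ¬e):
    ¬(b ∨ d): α-rule — add ¬b, ¬d.
    ¬((b ∨ d) ↔ e): β-rule — branch into (b ∨ d), ¬e  //  ¬(b ∨ d), e.
      branch 2.1 (add (b ∨ d), ¬e):
        ¬(((c → ¬a) ∧ d) ↔ a): β-rule — branch into ((c → ¬a) ∧ d), ¬a  //  ¬((c → ¬a) ∧ d), a.
          branch 2.1.1 (add ((c → ¬a) ∧ d), ¬a):
            ((c → ¬a) ∧ d): α-rule — add (c → ¬a), d.
            × closes — contains both d and ¬d.
          branch 2.1.2 (add ¬((c → ¬a) ∧ d), a):
            (b ∨ d): β-rule — branch into b  //  d.
              branch 2.1.2.1 (add b):
                × closes — contains both b and ¬b.
              branch 2.1.2.2 (add d):
                × closes — contains both d and ¬d.
      branch 2.2 (add ¬(b ∨ d), e):
        × closes — contains both e and ¬e.
All 8 branches close.
Every branch closed; the formula is unsatisfiable.

Unsatisfiable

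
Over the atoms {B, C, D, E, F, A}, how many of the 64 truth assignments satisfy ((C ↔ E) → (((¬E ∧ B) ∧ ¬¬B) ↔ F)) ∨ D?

56

Initial set: {(((C ↔ E) → (((¬E ∧ B) ∧ ¬¬B) ↔ F)) ∨ D)}.
(((C ↔ E) → (((¬E ∧ B) ∧ ¬¬B) ↔ F)) ∨ D): β-rule — branch into ((C ↔ E) → (((¬E ∧ B) ∧ ¬¬B) ↔ F))  //  D.
  branch 1 (add ((C ↔ E) → (((¬E ∧ B) ∧ ¬¬B) ↔ F))):
    ((C ↔ E) → (((¬E ∧ B) ∧ ¬¬B) ↔ F)): β-rule — branch into ¬(C ↔ E)  //  (((¬E ∧ B) ∧ ¬¬B) ↔ F).
      branch 1.1 (add ¬(C ↔ E)):
        ¬(C ↔ E): β-rule — branch into C, ¬E  //  ¬C, E.
          branch 1.1.1 (add C, ¬E):
            ○ open, literals {C=T, E=F}.
          branch 1.1.2 (add ¬C, E):
            ○ open, literals {C=F, E=T}.
      branch 1.2 (add (((¬E ∧ B) ∧ ¬¬B) ↔ F)):
        (((¬E ∧ B) ∧ ¬¬B) ↔ F): β-rule — branch into ((¬E ∧ B) ∧ ¬¬B), F  //  ¬((¬E ∧ B) ∧ ¬¬B), ¬F.
          branch 1.2.1 (add ((¬E ∧ B) ∧ ¬¬B), F):
            ((¬E ∧ B) ∧ ¬¬B): α-rule — add (¬E ∧ B), ¬¬B.
            (¬E ∧ B): α-rule — add ¬E, B.
            ¬¬B: drop double negation, giving B.
            ○ open, literals {B=T, E=F, F=T}.
          branch 1.2.2 (add ¬((¬E ∧ B) ∧ ¬¬B), ¬F):
            ¬((¬E ∧ B) ∧ ¬¬B): β-rule — branch into ¬(¬E ∧ B)  //  ¬¬¬B.
              branch 1.2.2.1 (add ¬(¬E ∧ B)):
                ¬(¬E ∧ B): β-rule — branch into ¬¬E  //  ¬B.
                  branch 1.2.2.1.1 (add ¬¬E):
                    ○ open, literals {E=T, F=F}.
                  branch 1.2.2.1.2 (add ¬B):
                    ○ open, literals {B=F, F=F}.
              branch 1.2.2.2 (add ¬¬¬B):
                ¬¬¬B: drop double negation, giving ¬B.
                ○ open, literals {B=F, F=F}.
  branch 2 (add D):
    ○ open, literals {D=T}.
0 branches closed, 7 open.
Each open branch fixes some atoms; the unmentioned ones are free. Counting distinct full assignments: branch {C=T, E=F} (B, D, F, A) contributes 16 new; branch {C=F, E=T} (B, D, F, A) contributes 16 new; branch {B=T, E=F, F=T} (C, D, A) contributes 4 new; branch {E=T, F=F} (B, C, D, A) contributes 8 new; branch {B=F, F=F} (C, D, E, A) contributes 4 new; branch {B=F, F=F} (C, D, E, A) contributes 0 new; branch {D=T} (B, C, E, F, A) contributes 8 new. Total: 56.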